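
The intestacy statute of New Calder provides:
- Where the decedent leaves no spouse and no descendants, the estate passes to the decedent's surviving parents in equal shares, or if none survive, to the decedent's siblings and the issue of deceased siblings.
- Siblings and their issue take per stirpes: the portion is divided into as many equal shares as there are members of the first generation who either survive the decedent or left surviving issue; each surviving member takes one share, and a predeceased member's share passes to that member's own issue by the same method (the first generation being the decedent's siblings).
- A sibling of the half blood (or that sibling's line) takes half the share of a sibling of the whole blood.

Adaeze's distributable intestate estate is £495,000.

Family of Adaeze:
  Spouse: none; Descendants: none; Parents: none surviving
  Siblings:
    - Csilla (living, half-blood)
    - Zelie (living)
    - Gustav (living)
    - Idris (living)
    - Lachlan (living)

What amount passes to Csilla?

The entire £495,000 passes to the siblings and their issue.
Counting each half-blood sibling's line as half a unit, there are 9/2 units in £495,000, so one unit is £110,000. Whole-blood lines (Zelie, Gustav, Idris, and Lachlan) take £110,000 each; half-blood lines (Csilla) take £55,000 each.

Csilla receives £55,000.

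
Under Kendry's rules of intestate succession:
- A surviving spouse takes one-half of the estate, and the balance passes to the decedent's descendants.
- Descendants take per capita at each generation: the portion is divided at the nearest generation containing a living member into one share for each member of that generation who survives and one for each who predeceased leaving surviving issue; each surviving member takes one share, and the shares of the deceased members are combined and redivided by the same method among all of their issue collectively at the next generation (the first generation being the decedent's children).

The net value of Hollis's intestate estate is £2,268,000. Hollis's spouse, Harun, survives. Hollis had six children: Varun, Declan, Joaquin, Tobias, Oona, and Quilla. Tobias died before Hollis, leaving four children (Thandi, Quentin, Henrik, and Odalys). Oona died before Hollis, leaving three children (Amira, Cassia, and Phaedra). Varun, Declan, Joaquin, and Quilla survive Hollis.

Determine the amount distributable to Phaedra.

Phaedra receives £54,000.

Harun takes one-half of £2,268,000 = £1,134,000. The remaining £1,134,000 passes to the descendants.
The descendants' portion (£1,134,000) is divided at the children's generation into 6 shares of £189,000. Varun, Declan, Joaquin, and Quilla each take £189,000. The 2 shares of the deceased (Tobias and Oona) are combined into a pool of £378,000.
That pool (£378,000) is divided at the grandchildren's generation equally among Thandi, Quentin, Henrik, Odalys, Amira, Cassia, and Phaedra: £54,000 each.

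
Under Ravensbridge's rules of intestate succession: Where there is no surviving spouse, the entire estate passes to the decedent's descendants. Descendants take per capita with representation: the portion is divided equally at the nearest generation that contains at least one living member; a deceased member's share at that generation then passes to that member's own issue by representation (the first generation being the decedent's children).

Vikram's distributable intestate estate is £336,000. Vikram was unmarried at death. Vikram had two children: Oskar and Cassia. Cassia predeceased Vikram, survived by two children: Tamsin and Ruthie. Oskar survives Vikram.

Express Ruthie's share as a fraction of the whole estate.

Ruthie receives 1/4 of the estate.

The entire £336,000 passes to the descendants.
That amount (£336,000) is divided into 2 shares of £168,000: Oskar takes £168,000; Cassia's £168,000 share passes to Cassia's issue.
Cassia's share (£168,000) is divided into 2 shares of £84,000: Tamsin and Ruthie each take £84,000.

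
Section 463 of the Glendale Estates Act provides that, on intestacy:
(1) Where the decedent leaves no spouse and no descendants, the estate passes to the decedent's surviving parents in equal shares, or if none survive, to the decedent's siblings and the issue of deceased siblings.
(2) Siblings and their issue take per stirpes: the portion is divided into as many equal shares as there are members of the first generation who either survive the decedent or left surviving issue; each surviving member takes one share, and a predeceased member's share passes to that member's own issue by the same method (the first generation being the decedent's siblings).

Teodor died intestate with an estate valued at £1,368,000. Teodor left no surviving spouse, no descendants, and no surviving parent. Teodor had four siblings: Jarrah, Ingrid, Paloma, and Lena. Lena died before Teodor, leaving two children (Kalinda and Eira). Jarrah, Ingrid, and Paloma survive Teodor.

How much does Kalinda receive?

Kalinda receives £171,000.

The entire £1,368,000 passes to the siblings and their issue.
That amount (£1,368,000) is divided into 4 shares of £342,000: Jarrah, Ingrid, and Paloma each take £342,000; Lena's £342,000 share passes to Lena's issue.
Lena's share (£342,000) is divided into 2 shares of £171,000: Kalinda and Eira each take £171,000.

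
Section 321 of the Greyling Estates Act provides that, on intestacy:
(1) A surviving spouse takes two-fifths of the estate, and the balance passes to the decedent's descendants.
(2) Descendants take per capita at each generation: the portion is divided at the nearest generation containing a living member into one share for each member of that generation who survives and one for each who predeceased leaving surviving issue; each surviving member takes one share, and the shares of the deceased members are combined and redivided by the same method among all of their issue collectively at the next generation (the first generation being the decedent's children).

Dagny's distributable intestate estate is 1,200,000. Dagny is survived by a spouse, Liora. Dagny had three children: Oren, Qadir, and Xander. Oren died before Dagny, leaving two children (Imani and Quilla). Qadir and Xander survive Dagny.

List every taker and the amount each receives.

Liora: 480,000; Imani: 120,000; Quilla: 120,000; Qadir: 240,000; Xander: 240,000

Liora takes two-fifths of 1,200,000 = 480,000. The remaining 720,000 passes to the descendants.
The descendants' portion (720,000) is divided at the children's generation into 3 shares of 240,000. Qadir and Xander each take 240,000. The remaining share for the deceased Oren (240,000) is carried to the next generation.
That pool (240,000) is divided at the grandchildren's generation equally among Imani and Quilla: 120,000 each.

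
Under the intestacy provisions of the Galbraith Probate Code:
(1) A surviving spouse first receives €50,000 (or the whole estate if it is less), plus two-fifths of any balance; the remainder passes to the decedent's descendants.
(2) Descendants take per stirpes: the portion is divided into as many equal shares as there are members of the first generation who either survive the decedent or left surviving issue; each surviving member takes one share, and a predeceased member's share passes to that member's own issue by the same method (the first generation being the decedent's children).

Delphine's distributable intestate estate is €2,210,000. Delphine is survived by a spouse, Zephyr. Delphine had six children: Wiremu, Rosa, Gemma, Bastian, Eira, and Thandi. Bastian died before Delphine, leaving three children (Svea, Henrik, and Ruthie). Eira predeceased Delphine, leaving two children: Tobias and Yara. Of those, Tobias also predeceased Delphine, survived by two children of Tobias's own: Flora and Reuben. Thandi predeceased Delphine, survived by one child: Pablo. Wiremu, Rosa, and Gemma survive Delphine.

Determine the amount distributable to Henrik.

Henrik receives €72,000.

Zephyr first takes €50,000, leaving a balance of €2,160,000. Zephyr then takes two-fifths of the balance (€864,000), for a total of €914,000. The remaining €1,296,000 passes to the descendants.
The descendants' portion (€1,296,000) is divided into 6 shares of €216,000: Wiremu, Rosa, and Gemma each take €216,000; Bastian's €216,000 share passes to Bastian's issue; Eira's €216,000 share passes to Eira's issue; Thandi's €216,000 share passes to Thandi's issue.
Bastian's share (€216,000) is divided into 3 shares of €72,000: Svea, Henrik, and Ruthie each take €72,000.
Eira's share (€216,000) is divided into 2 shares of €108,000: Yara takes €108,000; Tobias's €108,000 share passes to Tobias's issue.
Tobias's share (€108,000) is divided into 2 shares of €54,000: Flora and Reuben each take €54,000.
Thandi's share (€216,000) passes entirely to Pablo.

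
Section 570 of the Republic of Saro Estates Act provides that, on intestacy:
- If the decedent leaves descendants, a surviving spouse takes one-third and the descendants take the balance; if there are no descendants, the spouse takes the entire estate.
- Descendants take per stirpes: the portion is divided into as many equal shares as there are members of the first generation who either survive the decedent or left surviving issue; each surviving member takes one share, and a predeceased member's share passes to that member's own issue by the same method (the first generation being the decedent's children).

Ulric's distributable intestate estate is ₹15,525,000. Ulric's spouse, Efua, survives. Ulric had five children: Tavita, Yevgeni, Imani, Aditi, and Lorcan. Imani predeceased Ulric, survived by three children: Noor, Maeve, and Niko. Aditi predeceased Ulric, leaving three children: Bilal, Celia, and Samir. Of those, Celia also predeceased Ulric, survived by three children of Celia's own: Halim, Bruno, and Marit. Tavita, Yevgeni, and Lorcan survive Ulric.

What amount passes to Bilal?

Bilal receives ₹690,000.

Efua takes one-third of ₹15,525,000 = ₹5,175,000. The remaining ₹10,350,000 passes to the descendants.
The descendants' portion (₹10,350,000) is divided into 5 shares of ₹2,070,000: Tavita, Yevgeni, and Lorcan each take ₹2,070,000; Imani's ₹2,070,000 share passes to Imani's issue; Aditi's ₹2,070,000 share passes to Aditi's issue.
Imani's share (₹2,070,000) is divided into 3 shares of ₹690,000: Noor, Maeve, and Niko each take ₹690,000.
Aditi's share (₹2,070,000) is divided into 3 shares of ₹690,000: Bilal and Samir each take ₹690,000; Celia's ₹690,000 share passes to Celia's issue.
Celia's share (₹690,000) is divided into 3 shares of ₹230,000: Halim, Bruno, and Marit each take ₹230,000.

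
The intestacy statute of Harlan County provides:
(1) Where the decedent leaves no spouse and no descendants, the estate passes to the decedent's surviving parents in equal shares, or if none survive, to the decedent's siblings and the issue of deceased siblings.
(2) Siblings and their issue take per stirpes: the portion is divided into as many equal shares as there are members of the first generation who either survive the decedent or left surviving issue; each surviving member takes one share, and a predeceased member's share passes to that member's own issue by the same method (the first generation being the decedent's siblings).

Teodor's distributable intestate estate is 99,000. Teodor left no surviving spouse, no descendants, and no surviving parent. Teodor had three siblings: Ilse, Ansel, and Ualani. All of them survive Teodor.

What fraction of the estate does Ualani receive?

The entire 99,000 passes to the siblings and their issue.
That amount (99,000) is divided into 3 shares of 33,000: Ilse, Ansel, and Ualani each take 33,000.

Ualani receives 1/3 of the estate.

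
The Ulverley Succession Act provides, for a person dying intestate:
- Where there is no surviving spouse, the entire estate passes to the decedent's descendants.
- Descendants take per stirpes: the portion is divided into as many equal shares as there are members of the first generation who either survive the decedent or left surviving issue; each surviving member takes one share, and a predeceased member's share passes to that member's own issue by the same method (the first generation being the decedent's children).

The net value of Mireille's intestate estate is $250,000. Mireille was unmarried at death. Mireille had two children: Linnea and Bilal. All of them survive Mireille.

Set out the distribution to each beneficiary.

Linnea: $125,000; Bilal: $125,000

The entire $250,000 passes to the descendants.
That amount ($250,000) is divided into 2 shares of $125,000: Linnea and Bilal each take $125,000.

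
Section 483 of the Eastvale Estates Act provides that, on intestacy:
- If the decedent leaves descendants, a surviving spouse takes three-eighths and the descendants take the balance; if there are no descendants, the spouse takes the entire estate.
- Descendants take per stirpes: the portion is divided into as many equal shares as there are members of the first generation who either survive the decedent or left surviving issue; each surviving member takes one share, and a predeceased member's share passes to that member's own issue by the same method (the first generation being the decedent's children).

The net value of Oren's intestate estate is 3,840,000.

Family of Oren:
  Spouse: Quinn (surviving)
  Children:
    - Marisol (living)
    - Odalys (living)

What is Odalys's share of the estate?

Odalys receives 1,200,000.

Quinn takes three-eighths of 3,840,000 = 1,440,000. The remaining 2,400,000 passes to the descendants.
The descendants' portion (2,400,000) is divided into 2 shares of 1,200,000: Marisol and Odalys each take 1,200,000.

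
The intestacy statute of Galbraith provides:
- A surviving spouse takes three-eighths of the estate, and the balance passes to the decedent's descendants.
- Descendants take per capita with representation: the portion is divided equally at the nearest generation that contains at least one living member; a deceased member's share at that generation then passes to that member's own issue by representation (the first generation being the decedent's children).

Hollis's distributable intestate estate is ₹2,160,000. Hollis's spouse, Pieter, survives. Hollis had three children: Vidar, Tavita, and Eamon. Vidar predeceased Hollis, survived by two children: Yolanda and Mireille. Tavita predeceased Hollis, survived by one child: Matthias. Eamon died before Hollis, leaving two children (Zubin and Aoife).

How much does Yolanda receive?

Pieter takes three-eighths of ₹2,160,000 = ₹810,000. The remaining ₹1,350,000 passes to the descendants.
No child survives, so the initial division is made at the grandchildren's generation.
The descendants' portion (₹1,350,000) is divided into 5 shares of ₹270,000: Yolanda, Mireille, Matthias, Zubin, and Aoife each take ₹270,000.

Yolanda receives ₹270,000.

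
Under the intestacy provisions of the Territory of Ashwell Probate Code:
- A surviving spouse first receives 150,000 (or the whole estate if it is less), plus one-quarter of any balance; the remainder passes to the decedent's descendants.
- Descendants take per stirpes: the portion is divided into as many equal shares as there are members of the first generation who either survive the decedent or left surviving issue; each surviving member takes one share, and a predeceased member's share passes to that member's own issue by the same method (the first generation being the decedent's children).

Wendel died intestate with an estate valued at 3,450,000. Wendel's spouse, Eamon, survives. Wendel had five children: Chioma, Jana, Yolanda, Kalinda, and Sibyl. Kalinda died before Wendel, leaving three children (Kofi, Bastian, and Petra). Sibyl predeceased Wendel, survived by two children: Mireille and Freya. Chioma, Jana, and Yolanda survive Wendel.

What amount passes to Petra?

Petra receives 165,000.

Eamon first takes 150,000, leaving a balance of 3,300,000. Eamon then takes one-quarter of the balance (825,000), for a total of 975,000. The remaining 2,475,000 passes to the descendants.
The descendants' portion (2,475,000) is divided into 5 shares of 495,000: Chioma, Jana, and Yolanda each take 495,000; Kalinda's 495,000 share passes to Kalinda's issue; Sibyl's 495,000 share passes to Sibyl's issue.
Kalinda's share (495,000) is divided into 3 shares of 165,000: Kofi, Bastian, and Petra each take 165,000.
Sibyl's share (495,000) is divided into 2 shares of 247,500: Mireille and Freya each take 247,500.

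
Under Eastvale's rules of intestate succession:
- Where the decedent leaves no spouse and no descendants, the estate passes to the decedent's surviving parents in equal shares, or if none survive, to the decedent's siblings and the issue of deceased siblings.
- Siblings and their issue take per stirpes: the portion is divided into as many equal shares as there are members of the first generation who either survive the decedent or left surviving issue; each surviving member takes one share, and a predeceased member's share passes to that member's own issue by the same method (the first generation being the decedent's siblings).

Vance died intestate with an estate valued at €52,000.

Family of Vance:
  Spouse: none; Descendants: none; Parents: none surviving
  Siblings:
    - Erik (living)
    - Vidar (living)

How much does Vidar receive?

The entire €52,000 passes to the siblings and their issue.
That amount (€52,000) is divided into 2 shares of €26,000: Erik and Vidar each take €26,000.

Vidar receives €26,000.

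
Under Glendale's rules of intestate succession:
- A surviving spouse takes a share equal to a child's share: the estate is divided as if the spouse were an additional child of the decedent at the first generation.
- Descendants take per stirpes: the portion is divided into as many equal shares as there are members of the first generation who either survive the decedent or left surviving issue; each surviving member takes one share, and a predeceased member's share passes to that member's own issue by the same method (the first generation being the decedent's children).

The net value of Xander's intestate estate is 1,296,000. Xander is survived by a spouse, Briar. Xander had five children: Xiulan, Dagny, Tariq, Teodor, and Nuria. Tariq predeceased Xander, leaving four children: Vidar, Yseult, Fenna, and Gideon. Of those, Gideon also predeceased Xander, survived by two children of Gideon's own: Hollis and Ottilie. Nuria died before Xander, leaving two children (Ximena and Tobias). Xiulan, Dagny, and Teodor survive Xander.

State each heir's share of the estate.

The spouse counts as an additional share at the children's level, so there are 6 primary shares of 216,000. Briar takes one such share (216,000).
The children's combined portion (1,080,000) is divided into 5 shares of 216,000: Xiulan, Dagny, and Teodor each take 216,000; Tariq's 216,000 share passes to Tariq's issue; Nuria's 216,000 share passes to Nuria's issue.
Tariq's share (216,000) is divided into 4 shares of 54,000: Vidar, Yseult, and Fenna each take 54,000; Gideon's 54,000 share passes to Gideon's issue.
Gideon's share (54,000) is divided into 2 shares of 27,000: Hollis and Ottilie each take 27,000.
Nuria's share (216,000) is divided into 2 shares of 108,000: Ximena and Tobias each take 108,000.

Briar: 216,000; Xiulan: 216,000; Dagny: 216,000; Vidar: 54,000; Yseult: 54,000; Fenna: 54,000; Hollis: 27,000; Ottilie: 27,000; Teodor: 216,000; Ximena: 108,000; Tobias: 108,000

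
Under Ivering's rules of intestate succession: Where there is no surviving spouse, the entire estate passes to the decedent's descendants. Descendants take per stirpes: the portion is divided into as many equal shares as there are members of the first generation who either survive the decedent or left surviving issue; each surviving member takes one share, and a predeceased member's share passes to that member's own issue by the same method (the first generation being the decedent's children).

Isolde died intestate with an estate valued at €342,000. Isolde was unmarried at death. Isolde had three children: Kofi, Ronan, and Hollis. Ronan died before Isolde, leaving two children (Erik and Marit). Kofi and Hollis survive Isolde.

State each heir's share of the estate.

The entire €342,000 passes to the descendants.
That amount (€342,000) is divided into 3 shares of €114,000: Kofi and Hollis each take €114,000; Ronan's €114,000 share passes to Ronan's issue.
Ronan's share (€114,000) is divided into 2 shares of €57,000: Erik and Marit each take €57,000.

Kofi: €114,000; Erik: €57,000; Marit: €57,000; Hollis: €114,000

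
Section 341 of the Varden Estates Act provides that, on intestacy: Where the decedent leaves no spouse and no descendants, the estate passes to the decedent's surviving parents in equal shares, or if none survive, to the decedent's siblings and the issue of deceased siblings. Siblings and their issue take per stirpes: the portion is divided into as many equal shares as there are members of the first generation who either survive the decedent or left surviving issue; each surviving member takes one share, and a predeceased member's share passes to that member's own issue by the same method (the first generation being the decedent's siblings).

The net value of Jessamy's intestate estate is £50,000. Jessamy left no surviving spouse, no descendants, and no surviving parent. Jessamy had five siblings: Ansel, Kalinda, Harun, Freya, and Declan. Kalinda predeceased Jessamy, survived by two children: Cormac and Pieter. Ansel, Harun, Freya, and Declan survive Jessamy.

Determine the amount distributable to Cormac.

Cormac receives £5,000.

The entire £50,000 passes to the siblings and their issue.
That amount (£50,000) is divided into 5 shares of £10,000: Ansel, Harun, Freya, and Declan each take £10,000; Kalinda's £10,000 share passes to Kalinda's issue.
Kalinda's share (£10,000) is divided into 2 shares of £5,000: Cormac and Pieter each take £5,000.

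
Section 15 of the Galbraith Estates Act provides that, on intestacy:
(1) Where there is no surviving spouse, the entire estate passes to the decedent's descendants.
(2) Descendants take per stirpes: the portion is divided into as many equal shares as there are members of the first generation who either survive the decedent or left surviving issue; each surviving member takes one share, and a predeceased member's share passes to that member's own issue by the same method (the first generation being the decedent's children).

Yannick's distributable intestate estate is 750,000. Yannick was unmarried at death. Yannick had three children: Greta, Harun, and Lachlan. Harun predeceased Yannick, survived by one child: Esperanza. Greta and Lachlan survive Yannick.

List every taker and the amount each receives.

Greta: 250,000; Esperanza: 250,000; Lachlan: 250,000

The entire 750,000 passes to the descendants.
That amount (750,000) is divided into 3 shares of 250,000: Greta and Lachlan each take 250,000; Harun's 250,000 share passes to Harun's issue.
Harun's share (250,000) passes entirely to Esperanza.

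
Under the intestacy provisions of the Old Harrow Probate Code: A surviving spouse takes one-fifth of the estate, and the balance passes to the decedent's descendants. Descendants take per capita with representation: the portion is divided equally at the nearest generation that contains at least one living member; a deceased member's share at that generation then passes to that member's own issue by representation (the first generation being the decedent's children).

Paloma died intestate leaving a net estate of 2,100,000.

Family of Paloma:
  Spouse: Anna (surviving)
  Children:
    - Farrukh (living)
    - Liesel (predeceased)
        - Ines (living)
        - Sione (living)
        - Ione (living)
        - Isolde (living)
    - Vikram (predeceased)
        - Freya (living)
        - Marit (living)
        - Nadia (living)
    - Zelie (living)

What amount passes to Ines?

Anna takes one-fifth of 2,100,000 = 420,000. The remaining 1,680,000 passes to the descendants.
The descendants' portion (1,680,000) is divided into 4 shares of 420,000: Farrukh and Zelie each take 420,000; Liesel's 420,000 share passes to Liesel's issue; Vikram's 420,000 share passes to Vikram's issue.
Liesel's share (420,000) is divided into 4 shares of 105,000: Ines, Sione, Ione, and Isolde each take 105,000.
Vikram's share (420,000) is divided into 3 shares of 140,000: Freya, Marit, and Nadia each take 140,000.

Ines receives 105,000.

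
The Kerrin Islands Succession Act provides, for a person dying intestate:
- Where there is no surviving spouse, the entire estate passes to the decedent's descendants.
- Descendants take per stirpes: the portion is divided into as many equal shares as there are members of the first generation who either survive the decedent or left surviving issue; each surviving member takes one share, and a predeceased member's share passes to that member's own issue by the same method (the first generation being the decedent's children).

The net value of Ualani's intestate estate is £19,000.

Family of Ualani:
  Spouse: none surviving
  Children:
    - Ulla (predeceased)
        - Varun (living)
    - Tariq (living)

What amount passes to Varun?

Varun receives £9,500.

The entire £19,000 passes to the descendants.
That amount (£19,000) is divided into 2 shares of £9,500: Tariq takes £9,500; Ulla's £9,500 share passes to Ulla's issue.
Ulla's share (£9,500) passes entirely to Varun.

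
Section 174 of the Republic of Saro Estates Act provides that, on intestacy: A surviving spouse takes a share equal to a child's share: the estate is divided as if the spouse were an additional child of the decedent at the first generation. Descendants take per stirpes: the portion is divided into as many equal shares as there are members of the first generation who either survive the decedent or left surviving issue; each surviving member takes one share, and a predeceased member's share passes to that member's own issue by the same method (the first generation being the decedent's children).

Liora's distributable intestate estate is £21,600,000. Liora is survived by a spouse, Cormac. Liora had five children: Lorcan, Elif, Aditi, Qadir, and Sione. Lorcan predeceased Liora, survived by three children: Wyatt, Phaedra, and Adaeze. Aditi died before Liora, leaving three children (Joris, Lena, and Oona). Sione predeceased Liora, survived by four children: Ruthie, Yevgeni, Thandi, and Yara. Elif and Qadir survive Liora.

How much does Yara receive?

The spouse counts as an additional share at the children's level, so there are 6 primary shares of £3,600,000. Cormac takes one such share (£3,600,000).
The children's combined portion (£18,000,000) is divided into 5 shares of £3,600,000: Elif and Qadir each take £3,600,000; Lorcan's £3,600,000 share passes to Lorcan's issue; Aditi's £3,600,000 share passes to Aditi's issue; Sione's £3,600,000 share passes to Sione's issue.
Lorcan's share (£3,600,000) is divided into 3 shares of £1,200,000: Wyatt, Phaedra, and Adaeze each take £1,200,000.
Aditi's share (£3,600,000) is divided into 3 shares of £1,200,000: Joris, Lena, and Oona each take £1,200,000.
Sione's share (£3,600,000) is divided into 4 shares of £900,000: Ruthie, Yevgeni, Thandi, and Yara each take £900,000.

Yara receives £900,000.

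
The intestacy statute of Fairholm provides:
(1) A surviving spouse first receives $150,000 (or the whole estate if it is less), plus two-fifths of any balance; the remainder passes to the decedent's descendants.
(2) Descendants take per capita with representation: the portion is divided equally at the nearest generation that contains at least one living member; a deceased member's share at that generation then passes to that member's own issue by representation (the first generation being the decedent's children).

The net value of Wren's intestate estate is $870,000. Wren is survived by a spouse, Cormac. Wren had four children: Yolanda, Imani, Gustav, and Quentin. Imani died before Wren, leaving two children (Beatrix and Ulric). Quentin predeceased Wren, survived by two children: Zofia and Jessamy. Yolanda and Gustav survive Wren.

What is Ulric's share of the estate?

Ulric receives $54,000.

Cormac first takes $150,000, leaving a balance of $720,000. Cormac then takes two-fifths of the balance ($288,000), for a total of $438,000. The remaining $432,000 passes to the descendants.
The descendants' portion ($432,000) is divided into 4 shares of $108,000: Yolanda and Gustav each take $108,000; Imani's $108,000 share passes to Imani's issue; Quentin's $108,000 share passes to Quentin's issue.
Imani's share ($108,000) is divided into 2 shares of $54,000: Beatrix and Ulric each take $54,000.
Quentin's share ($108,000) is divided into 2 shares of $54,000: Zofia and Jessamy each take $54,000.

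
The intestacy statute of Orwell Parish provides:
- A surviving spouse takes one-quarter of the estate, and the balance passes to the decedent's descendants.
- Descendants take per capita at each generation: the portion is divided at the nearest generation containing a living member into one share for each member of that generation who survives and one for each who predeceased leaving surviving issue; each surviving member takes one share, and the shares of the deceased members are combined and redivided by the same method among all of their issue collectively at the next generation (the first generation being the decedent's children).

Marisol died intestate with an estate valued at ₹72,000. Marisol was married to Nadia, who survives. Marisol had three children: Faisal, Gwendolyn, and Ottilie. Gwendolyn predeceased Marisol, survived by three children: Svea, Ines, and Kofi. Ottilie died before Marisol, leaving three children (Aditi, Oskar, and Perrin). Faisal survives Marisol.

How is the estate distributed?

Nadia takes one-quarter of ₹72,000 = ₹18,000. The remaining ₹54,000 passes to the descendants.
The descendants' portion (₹54,000) is divided at the children's generation into 3 shares of ₹18,000. Faisal takes ₹18,000. The 2 shares of the deceased (Gwendolyn and Ottilie) are combined into a pool of ₹36,000.
That pool (₹36,000) is divided at the grandchildren's generation equally among Svea, Ines, Kofi, Aditi, Oskar, and Perrin: ₹6,000 each.

Nadia: ₹18,000; Faisal: ₹18,000; Svea: ₹6,000; Ines: ₹6,000; Kofi: ₹6,000; Aditi: ₹6,000; Oskar: ₹6,000; Perrin: ₹6,000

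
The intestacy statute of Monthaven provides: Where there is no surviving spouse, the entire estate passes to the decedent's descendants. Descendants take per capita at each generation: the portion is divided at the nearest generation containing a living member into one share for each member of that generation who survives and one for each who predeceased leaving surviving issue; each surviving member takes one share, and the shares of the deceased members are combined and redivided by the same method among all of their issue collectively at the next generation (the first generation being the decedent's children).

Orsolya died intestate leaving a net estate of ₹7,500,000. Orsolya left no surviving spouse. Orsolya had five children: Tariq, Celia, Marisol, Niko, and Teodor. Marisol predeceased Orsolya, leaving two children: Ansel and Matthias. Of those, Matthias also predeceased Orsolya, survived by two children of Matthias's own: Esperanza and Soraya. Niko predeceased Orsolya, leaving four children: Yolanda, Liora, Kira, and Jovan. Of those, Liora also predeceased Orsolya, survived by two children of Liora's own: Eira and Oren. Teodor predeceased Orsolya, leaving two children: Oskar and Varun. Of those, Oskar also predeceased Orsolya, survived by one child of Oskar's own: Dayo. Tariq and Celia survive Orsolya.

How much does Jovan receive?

Jovan receives ₹562,500.

The entire ₹7,500,000 passes to the descendants.
That amount (₹7,500,000) is divided at the children's generation into 5 shares of ₹1,500,000. Tariq and Celia each take ₹1,500,000. The 3 shares of the deceased (Marisol, Niko, and Teodor) are combined into a pool of ₹4,500,000.
That pool (₹4,500,000) is divided at the grandchildren's generation into 8 shares of ₹562,500. Ansel, Yolanda, Kira, Jovan, and Varun each take ₹562,500. The 3 shares of the deceased (Matthias, Liora, and Oskar) are combined into a pool of ₹1,687,500.
That pool (₹1,687,500) is divided at the great-grandchildren's generation equally among Esperanza, Soraya, Eira, Oren, and Dayo: ₹337,500 each.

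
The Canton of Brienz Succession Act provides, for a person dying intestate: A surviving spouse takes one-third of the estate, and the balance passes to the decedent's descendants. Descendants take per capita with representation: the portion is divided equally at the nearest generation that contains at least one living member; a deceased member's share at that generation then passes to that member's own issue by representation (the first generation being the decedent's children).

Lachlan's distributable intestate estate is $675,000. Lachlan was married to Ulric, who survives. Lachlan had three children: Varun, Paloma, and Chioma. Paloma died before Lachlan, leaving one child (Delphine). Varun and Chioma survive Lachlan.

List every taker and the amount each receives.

Ulric takes one-third of $675,000 = $225,000. The remaining $450,000 passes to the descendants.
The descendants' portion ($450,000) is divided into 3 shares of $150,000: Varun and Chioma each take $150,000; Paloma's $150,000 share passes to Paloma's issue.
Paloma's share ($150,000) passes entirely to Delphine.

Ulric: $225,000; Varun: $150,000; Delphine: $150,000; Chioma: $150,000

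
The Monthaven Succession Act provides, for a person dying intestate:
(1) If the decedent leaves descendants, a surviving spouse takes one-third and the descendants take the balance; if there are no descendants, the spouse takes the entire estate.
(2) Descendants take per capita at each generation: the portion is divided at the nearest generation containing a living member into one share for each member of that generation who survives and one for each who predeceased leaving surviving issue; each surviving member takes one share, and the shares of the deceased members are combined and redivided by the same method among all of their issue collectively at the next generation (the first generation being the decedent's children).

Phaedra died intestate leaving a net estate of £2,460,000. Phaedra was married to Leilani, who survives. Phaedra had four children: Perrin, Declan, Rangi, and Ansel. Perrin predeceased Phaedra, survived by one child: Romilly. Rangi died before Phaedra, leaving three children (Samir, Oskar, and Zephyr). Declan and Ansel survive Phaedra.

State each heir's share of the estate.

Leilani takes one-third of £2,460,000 = £820,000. The remaining £1,640,000 passes to the descendants.
The descendants' portion (£1,640,000) is divided at the children's generation into 4 shares of £410,000. Declan and Ansel each take £410,000. The 2 shares of the deceased (Perrin and Rangi) are combined into a pool of £820,000.
That pool (£820,000) is divided at the grandchildren's generation equally among Romilly, Samir, Oskar, and Zephyr: £205,000 each.

Leilani: £820,000; Romilly: £205,000; Declan: £410,000; Samir: £205,000; Oskar: £205,000; Zephyr: £205,000; Ansel: £410,000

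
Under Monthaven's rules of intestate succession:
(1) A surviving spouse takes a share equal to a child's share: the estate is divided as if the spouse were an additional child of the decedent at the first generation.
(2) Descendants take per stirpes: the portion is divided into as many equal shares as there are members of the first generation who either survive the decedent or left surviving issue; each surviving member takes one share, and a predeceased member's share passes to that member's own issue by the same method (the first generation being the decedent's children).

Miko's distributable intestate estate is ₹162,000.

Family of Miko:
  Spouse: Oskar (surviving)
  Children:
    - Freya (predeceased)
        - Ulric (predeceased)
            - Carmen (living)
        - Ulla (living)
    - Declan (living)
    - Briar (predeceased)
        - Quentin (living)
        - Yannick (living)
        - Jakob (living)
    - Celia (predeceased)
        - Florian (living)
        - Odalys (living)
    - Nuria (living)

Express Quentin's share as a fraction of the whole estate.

Quentin receives 1/18 of the estate.

The spouse counts as an additional share at the children's level, so there are 6 primary shares of ₹27,000. Oskar takes one such share (₹27,000).
The children's combined portion (₹135,000) is divided into 5 shares of ₹27,000: Declan and Nuria each take ₹27,000; Freya's ₹27,000 share passes to Freya's issue; Briar's ₹27,000 share passes to Briar's issue; Celia's ₹27,000 share passes to Celia's issue.
Freya's share (₹27,000) is divided into 2 shares of ₹13,500: Ulla takes ₹13,500; Ulric's ₹13,500 share passes to Ulric's issue.
Ulric's share (₹13,500) passes entirely to Carmen.
Briar's share (₹27,000) is divided into 3 shares of ₹9,000: Quentin, Yannick, and Jakob each take ₹9,000.
Celia's share (₹27,000) is divided into 2 shares of ₹13,500: Florian and Odalys each take ₹13,500.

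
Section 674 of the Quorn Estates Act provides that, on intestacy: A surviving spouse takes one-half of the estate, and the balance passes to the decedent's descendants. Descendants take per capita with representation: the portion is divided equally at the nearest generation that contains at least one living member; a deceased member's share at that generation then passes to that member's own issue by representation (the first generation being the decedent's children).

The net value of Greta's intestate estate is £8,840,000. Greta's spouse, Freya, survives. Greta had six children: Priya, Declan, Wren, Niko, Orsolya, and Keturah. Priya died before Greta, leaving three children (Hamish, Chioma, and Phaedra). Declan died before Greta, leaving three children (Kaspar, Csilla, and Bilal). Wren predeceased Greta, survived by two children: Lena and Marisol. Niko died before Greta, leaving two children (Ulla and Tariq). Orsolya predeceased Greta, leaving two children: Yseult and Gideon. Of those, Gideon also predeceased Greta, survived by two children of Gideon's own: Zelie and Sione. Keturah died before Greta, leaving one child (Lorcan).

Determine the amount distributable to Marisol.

Marisol receives £340,000.

Freya takes one-half of £8,840,000 = £4,420,000. The remaining £4,420,000 passes to the descendants.
No child survives, so the initial division is made at the grandchildren's generation.
The descendants' portion (£4,420,000) is divided into 13 shares of £340,000: Hamish, Chioma, Phaedra, Kaspar, Csilla, Bilal, Lena, Marisol, Ulla, Tariq, Yseult, and Lorcan each take £340,000; Gideon's £340,000 share passes to Gideon's issue.
Gideon's share (£340,000) is divided into 2 shares of £170,000: Zelie and Sione each take £170,000.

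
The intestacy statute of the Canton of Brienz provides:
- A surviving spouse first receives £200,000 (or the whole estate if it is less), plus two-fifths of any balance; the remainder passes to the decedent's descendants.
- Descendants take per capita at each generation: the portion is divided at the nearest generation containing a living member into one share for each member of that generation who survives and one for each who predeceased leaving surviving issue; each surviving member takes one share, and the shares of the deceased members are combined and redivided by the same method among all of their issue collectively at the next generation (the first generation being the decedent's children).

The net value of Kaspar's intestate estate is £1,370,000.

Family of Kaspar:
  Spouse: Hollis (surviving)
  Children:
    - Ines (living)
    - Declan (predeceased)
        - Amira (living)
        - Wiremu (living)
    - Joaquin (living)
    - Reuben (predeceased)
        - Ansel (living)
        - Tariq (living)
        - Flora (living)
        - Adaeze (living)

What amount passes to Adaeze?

Hollis first takes £200,000, leaving a balance of £1,170,000. Hollis then takes two-fifths of the balance (£468,000), for a total of £668,000. The remaining £702,000 passes to the descendants.
The descendants' portion (£702,000) is divided at the children's generation into 4 shares of £175,500. Ines and Joaquin each take £175,500. The 2 shares of the deceased (Declan and Reuben) are combined into a pool of £351,000.
That pool (£351,000) is divided at the grandchildren's generation equally among Amira, Wiremu, Ansel, Tariq, Flora, and Adaeze: £58,500 each.

Adaeze receives £58,500.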